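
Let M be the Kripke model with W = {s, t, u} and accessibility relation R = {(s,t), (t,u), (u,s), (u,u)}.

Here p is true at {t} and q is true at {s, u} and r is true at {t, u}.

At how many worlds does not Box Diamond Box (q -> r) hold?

s: Box Diamond Box (q -> r) is F. ✓
t: Box Diamond Box (q -> r) is T. ✗
u: Box Diamond Box (q -> r) is T. ✗
Satisfying worlds: {s}.

1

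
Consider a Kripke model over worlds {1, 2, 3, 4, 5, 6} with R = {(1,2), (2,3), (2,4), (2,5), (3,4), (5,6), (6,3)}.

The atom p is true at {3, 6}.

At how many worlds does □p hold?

1: successors {2}; p there: 2:F. ✗
2: successors {3, 4, 5}; p there: 3:T, 4:F, 5:F. ✗
3: successors {4}; p there: 4:F. ✗
4: no successors, so □p holds vacuously. ✓
5: successors {6}; p there: 6:T. ✓
6: successors {3}; p there: 3:T. ✓
Satisfying worlds: {4, 5, 6}.

3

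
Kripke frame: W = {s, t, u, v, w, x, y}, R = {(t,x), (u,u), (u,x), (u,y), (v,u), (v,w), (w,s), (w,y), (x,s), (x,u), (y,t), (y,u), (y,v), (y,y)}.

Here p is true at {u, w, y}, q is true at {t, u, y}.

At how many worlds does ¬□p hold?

s: □p is T. ✗
t: □p is F. ✓
u: □p is F. ✓
v: □p is T. ✗
w: □p is F. ✓
x: □p is F. ✓
y: □p is F. ✓
Satisfying worlds: {t, u, w, x, y}.

5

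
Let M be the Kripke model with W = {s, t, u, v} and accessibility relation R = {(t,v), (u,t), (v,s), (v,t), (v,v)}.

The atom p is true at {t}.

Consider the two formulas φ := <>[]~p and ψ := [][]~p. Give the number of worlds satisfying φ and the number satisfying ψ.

2 and 2

For <>[]~p:
s: no successors, so <>[]~p fails. ✗
t: successors {v}; []~p there: v:F. ✗
u: successors {t}; []~p there: t:T. ✓
v: successors {s, t, v}; []~p there: s:T, t:T, v:F. ✓
— 2 worlds.
For [][]~p:
s: no successors, so [][]~p holds vacuously. ✓
t: successors {v}; []~p there: v:F. ✗
u: successors {t}; []~p there: t:T. ✓
v: successors {s, t, v}; []~p there: s:T, t:T, v:F. ✗
— 2 worlds.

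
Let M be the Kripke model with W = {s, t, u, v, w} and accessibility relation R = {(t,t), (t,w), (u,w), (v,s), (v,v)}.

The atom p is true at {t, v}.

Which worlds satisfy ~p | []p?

{s, u, w}

s: ~p is T, []p is T. ✓
t: ~p is F, []p is F. ✗
u: ~p is T, []p is F. ✓
v: ~p is F, []p is F. ✗
w: ~p is T, []p is T. ✓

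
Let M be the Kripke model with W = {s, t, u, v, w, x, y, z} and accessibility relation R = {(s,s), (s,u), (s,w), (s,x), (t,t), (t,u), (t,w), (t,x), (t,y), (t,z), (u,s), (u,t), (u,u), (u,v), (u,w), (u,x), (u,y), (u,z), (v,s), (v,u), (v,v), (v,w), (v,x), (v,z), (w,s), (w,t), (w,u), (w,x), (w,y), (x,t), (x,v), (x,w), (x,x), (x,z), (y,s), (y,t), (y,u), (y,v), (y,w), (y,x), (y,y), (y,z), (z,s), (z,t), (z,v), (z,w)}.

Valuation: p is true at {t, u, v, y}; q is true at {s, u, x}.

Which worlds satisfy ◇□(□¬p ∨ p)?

∅

s: successors {s, u, w, x}; □(□¬p ∨ p) there: s:F, u:F, w:F, x:F. ✗
t: successors {t, u, w, x, y, z}; □(□¬p ∨ p) there: t:F, u:F, w:F, x:F, y:F, z:F. ✗
u: successors {s, t, u, v, w, x, y, z}; □(□¬p ∨ p) there: s:F, t:F, u:F, v:F, w:F, x:F, y:F, z:F. ✗
v: successors {s, u, v, w, x, z}; □(□¬p ∨ p) there: s:F, u:F, v:F, w:F, x:F, z:F. ✗
w: successors {s, t, u, x, y}; □(□¬p ∨ p) there: s:F, t:F, u:F, x:F, y:F. ✗
x: successors {t, v, w, x, z}; □(□¬p ∨ p) there: t:F, v:F, w:F, x:F, z:F. ✗
y: successors {s, t, u, v, w, x, y, z}; □(□¬p ∨ p) there: s:F, t:F, u:F, v:F, w:F, x:F, y:F, z:F. ✗
z: successors {s, t, v, w}; □(□¬p ∨ p) there: s:F, t:F, v:F, w:F. ✗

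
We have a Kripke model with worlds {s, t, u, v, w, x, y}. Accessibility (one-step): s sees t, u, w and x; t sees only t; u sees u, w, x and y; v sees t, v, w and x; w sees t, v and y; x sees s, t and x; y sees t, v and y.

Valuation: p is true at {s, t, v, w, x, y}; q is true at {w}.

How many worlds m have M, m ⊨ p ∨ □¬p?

6

s: p is T, □¬p is F. ✓
t: p is T, □¬p is F. ✓
u: p is F, □¬p is F. ✗
v: p is T, □¬p is F. ✓
w: p is T, □¬p is F. ✓
x: p is T, □¬p is F. ✓
y: p is T, □¬p is F. ✓
Satisfying worlds: {s, t, v, w, x, y}.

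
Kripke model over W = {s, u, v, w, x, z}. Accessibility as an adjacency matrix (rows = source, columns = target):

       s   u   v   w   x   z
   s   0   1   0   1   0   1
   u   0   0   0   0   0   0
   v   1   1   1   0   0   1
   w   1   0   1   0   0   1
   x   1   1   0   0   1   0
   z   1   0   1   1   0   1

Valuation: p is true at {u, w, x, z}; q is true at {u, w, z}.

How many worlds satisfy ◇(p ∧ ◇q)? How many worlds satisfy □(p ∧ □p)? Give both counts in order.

For ◇(p ∧ ◇q):
s: successors {u, w, z}; p ∧ ◇q there: u:F, w:T, z:T. ✓
u: no successors, so ◇(p ∧ ◇q) fails. ✗
v: successors {s, u, v, z}; p ∧ ◇q there: s:F, u:F, v:F, z:T. ✓
w: successors {s, v, z}; p ∧ ◇q there: s:F, v:F, z:T. ✓
x: successors {s, u, x}; p ∧ ◇q there: s:F, u:F, x:T. ✓
z: successors {s, v, w, z}; p ∧ ◇q there: s:F, v:F, w:T, z:T. ✓
— 5 worlds.
For □(p ∧ □p):
s: successors {u, w, z}; p ∧ □p there: u:T, w:F, z:F. ✗
u: no successors, so □(p ∧ □p) holds vacuously. ✓
v: successors {s, u, v, z}; p ∧ □p there: s:F, u:T, v:F, z:F. ✗
w: successors {s, v, z}; p ∧ □p there: s:F, v:F, z:F. ✗
x: successors {s, u, x}; p ∧ □p there: s:F, u:T, x:F. ✗
z: successors {s, v, w, z}; p ∧ □p there: s:F, v:F, w:F, z:F. ✗
— 1 world.

5 and 1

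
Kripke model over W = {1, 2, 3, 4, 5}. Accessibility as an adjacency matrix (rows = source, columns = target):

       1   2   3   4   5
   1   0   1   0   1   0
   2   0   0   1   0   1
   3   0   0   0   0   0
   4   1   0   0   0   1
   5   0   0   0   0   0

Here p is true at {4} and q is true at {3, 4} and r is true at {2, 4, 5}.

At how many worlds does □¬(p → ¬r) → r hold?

1: □¬(p → ¬r) is F, r is F. ✓
2: □¬(p → ¬r) is F, r is T. ✓
3: □¬(p → ¬r) is T, r is F. ✗
4: □¬(p → ¬r) is F, r is T. ✓
5: □¬(p → ¬r) is T, r is T. ✓
Satisfying worlds: {1, 2, 4, 5}.

4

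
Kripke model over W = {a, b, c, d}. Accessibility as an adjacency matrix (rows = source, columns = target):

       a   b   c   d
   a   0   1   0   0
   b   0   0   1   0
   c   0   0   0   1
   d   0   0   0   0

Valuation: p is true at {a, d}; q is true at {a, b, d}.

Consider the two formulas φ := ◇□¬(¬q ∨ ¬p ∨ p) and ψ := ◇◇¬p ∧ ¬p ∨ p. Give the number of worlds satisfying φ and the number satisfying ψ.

For ◇□¬(¬q ∨ ¬p ∨ p):
a: successors {b}; □¬(¬q ∨ ¬p ∨ p) there: b:F. ✗
b: successors {c}; □¬(¬q ∨ ¬p ∨ p) there: c:F. ✗
c: successors {d}; □¬(¬q ∨ ¬p ∨ p) there: d:T. ✓
d: no successors, so ◇□¬(¬q ∨ ¬p ∨ p) fails. ✗
— 1 world.
For ◇◇¬p ∧ ¬p ∨ p:
a: ◇◇¬p ∧ ¬p is F, p is T. ✓
b: ◇◇¬p ∧ ¬p is F, p is F. ✗
c: ◇◇¬p ∧ ¬p is F, p is F. ✗
d: ◇◇¬p ∧ ¬p is F, p is T. ✓
— 2 worlds.

1 and 2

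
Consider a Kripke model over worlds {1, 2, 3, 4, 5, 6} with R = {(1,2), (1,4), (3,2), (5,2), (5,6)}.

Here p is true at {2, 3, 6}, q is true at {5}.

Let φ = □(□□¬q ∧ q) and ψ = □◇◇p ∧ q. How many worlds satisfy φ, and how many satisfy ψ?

3 and 0

For □(□□¬q ∧ q):
1: successors {2, 4}; □□¬q ∧ q there: 2:F, 4:F. ✗
2: no successors, so □(□□¬q ∧ q) holds vacuously. ✓
3: successors {2}; □□¬q ∧ q there: 2:F. ✗
4: no successors, so □(□□¬q ∧ q) holds vacuously. ✓
5: successors {2, 6}; □□¬q ∧ q there: 2:F, 6:F. ✗
6: no successors, so □(□□¬q ∧ q) holds vacuously. ✓
— 3 worlds.
For □◇◇p ∧ q:
1: □◇◇p is F, q is F. ✗
2: □◇◇p is T, q is F. ✗
3: □◇◇p is F, q is F. ✗
4: □◇◇p is T, q is F. ✗
5: □◇◇p is F, q is T. ✗
6: □◇◇p is T, q is F. ✗
— 0 worlds.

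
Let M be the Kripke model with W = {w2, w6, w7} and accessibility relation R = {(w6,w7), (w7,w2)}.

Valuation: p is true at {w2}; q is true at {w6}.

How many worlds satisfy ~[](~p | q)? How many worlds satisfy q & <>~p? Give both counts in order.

1 and 1

For ~[](~p | q):
w2: [](~p | q) is T. ✗
w6: [](~p | q) is T. ✗
w7: [](~p | q) is F. ✓
— 1 world.
For q & <>~p:
w2: q is F, <>~p is F. ✗
w6: q is T, <>~p is T. ✓
w7: q is F, <>~p is F. ✗
— 1 world.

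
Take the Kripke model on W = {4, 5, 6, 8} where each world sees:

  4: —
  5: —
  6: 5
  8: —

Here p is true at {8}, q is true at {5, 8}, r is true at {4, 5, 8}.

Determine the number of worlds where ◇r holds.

1

4: no successors, so ◇r fails. ✗
5: no successors, so ◇r fails. ✗
6: successors {5}; r there: 5:T. ✓
8: no successors, so ◇r fails. ✗
Satisfying worlds: {6}.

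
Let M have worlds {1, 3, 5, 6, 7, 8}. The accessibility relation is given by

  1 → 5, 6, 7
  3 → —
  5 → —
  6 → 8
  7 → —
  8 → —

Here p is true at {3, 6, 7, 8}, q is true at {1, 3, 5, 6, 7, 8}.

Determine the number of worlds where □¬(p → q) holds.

4

1: successors {5, 6, 7}; ¬(p → q) there: 5:F, 6:F, 7:F. ✗
3: no successors, so □¬(p → q) holds vacuously. ✓
5: no successors, so □¬(p → q) holds vacuously. ✓
6: successors {8}; ¬(p → q) there: 8:F. ✗
7: no successors, so □¬(p → q) holds vacuously. ✓
8: no successors, so □¬(p → q) holds vacuously. ✓
Satisfying worlds: {3, 5, 7, 8}.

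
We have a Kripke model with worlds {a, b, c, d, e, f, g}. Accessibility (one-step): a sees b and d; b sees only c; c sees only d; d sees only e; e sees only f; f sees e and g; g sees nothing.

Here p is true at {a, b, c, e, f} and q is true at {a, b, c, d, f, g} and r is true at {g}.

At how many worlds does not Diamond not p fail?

3

a: Diamond not p is T. ✗
b: Diamond not p is F. ✓
c: Diamond not p is T. ✗
d: Diamond not p is F. ✓
e: Diamond not p is F. ✓
f: Diamond not p is T. ✗
g: Diamond not p is F. ✓
Satisfying worlds: {b, d, e, g}.
So not Diamond not p fails at the other 3 worlds.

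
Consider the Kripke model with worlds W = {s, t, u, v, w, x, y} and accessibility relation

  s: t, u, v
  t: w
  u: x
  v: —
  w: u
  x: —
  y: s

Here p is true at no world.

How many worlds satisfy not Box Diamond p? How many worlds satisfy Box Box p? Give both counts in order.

For not Box Diamond p:
s: Box Diamond p is F. ✓
t: Box Diamond p is F. ✓
u: Box Diamond p is F. ✓
v: Box Diamond p is T. ✗
w: Box Diamond p is F. ✓
x: Box Diamond p is T. ✗
y: Box Diamond p is F. ✓
— 5 worlds.
For Box Box p:
s: successors {t, u, v}; Box p there: t:F, u:F, v:T. ✗
t: successors {w}; Box p there: w:F. ✗
u: successors {x}; Box p there: x:T. ✓
v: no successors, so Box Box p holds vacuously. ✓
w: successors {u}; Box p there: u:F. ✗
x: no successors, so Box Box p holds vacuously. ✓
y: successors {s}; Box p there: s:F. ✗
— 3 worlds.

5 and 3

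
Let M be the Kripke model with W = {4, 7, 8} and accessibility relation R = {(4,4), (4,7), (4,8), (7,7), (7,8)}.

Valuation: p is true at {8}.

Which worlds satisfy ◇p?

{4, 7}

4: successors {4, 7, 8}; p there: 4:F, 7:F, 8:T. ✓
7: successors {7, 8}; p there: 7:F, 8:T. ✓
8: no successors, so ◇p fails. ✗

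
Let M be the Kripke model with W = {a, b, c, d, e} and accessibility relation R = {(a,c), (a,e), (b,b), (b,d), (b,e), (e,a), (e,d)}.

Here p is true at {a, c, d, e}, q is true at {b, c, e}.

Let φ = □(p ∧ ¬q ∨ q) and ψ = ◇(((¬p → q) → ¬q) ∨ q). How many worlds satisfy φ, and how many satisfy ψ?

5 and 3

For □(p ∧ ¬q ∨ q):
a: successors {c, e}; p ∧ ¬q ∨ q there: c:T, e:T. ✓
b: successors {b, d, e}; p ∧ ¬q ∨ q there: b:T, d:T, e:T. ✓
c: no successors, so □(p ∧ ¬q ∨ q) holds vacuously. ✓
d: no successors, so □(p ∧ ¬q ∨ q) holds vacuously. ✓
e: successors {a, d}; p ∧ ¬q ∨ q there: a:T, d:T. ✓
— 5 worlds.
For ◇(((¬p → q) → ¬q) ∨ q):
a: successors {c, e}; ((¬p → q) → ¬q) ∨ q there: c:T, e:T. ✓
b: successors {b, d, e}; ((¬p → q) → ¬q) ∨ q there: b:T, d:T, e:T. ✓
c: no successors, so ◇(((¬p → q) → ¬q) ∨ q) fails. ✗
d: no successors, so ◇(((¬p → q) → ¬q) ∨ q) fails. ✗
e: successors {a, d}; ((¬p → q) → ¬q) ∨ q there: a:T, d:T. ✓
— 3 worlds.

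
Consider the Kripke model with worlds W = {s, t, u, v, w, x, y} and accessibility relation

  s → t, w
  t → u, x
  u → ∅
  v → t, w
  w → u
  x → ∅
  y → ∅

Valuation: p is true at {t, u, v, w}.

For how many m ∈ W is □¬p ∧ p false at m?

6

s: □¬p is F, p is F. ✗
t: □¬p is F, p is T. ✗
u: □¬p is T, p is T. ✓
v: □¬p is F, p is T. ✗
w: □¬p is F, p is T. ✗
x: □¬p is T, p is F. ✗
y: □¬p is T, p is F. ✗
Satisfying worlds: {u}.
So □¬p ∧ p fails at the other 6 worlds.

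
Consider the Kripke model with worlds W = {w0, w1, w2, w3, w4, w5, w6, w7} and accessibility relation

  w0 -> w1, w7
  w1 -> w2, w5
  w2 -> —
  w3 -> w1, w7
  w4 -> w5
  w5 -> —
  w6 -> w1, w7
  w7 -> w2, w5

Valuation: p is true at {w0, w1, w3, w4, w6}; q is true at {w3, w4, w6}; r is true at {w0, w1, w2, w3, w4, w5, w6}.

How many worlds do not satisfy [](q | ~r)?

6

w0: successors {w1, w7}; q | ~r there: w1:F, w7:T. ✗
w1: successors {w2, w5}; q | ~r there: w2:F, w5:F. ✗
w2: no successors, so [](q | ~r) holds vacuously. ✓
w3: successors {w1, w7}; q | ~r there: w1:F, w7:T. ✗
w4: successors {w5}; q | ~r there: w5:F. ✗
w5: no successors, so [](q | ~r) holds vacuously. ✓
w6: successors {w1, w7}; q | ~r there: w1:F, w7:T. ✗
w7: successors {w2, w5}; q | ~r there: w2:F, w5:F. ✗
Satisfying worlds: {w2, w5}.
So [](q | ~r) fails at the other 6 worlds.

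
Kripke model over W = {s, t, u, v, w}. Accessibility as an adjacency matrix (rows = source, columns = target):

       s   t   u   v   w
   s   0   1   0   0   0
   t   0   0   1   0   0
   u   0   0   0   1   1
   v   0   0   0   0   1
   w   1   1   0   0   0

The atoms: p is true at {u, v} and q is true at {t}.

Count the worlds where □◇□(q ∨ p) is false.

4

s: successors {t}; ◇□(q ∨ p) there: t:F. ✗
t: successors {u}; ◇□(q ∨ p) there: u:F. ✗
u: successors {v, w}; ◇□(q ∨ p) there: v:F, w:T. ✗
v: successors {w}; ◇□(q ∨ p) there: w:T. ✓
w: successors {s, t}; ◇□(q ∨ p) there: s:T, t:F. ✗
Satisfying worlds: {v}.
So □◇□(q ∨ p) fails at the other 4 worlds.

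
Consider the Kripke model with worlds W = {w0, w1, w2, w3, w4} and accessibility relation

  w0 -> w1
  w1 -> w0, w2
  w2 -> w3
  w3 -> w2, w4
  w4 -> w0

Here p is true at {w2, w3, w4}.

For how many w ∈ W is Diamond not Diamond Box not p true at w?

w0: successors {w1}; not Diamond Box not p there: w1:F. ✗
w1: successors {w0, w2}; not Diamond Box not p there: w0:T, w2:T. ✓
w2: successors {w3}; not Diamond Box not p there: w3:F. ✗
w3: successors {w2, w4}; not Diamond Box not p there: w2:T, w4:F. ✓
w4: successors {w0}; not Diamond Box not p there: w0:T. ✓
Satisfying worlds: {w1, w3, w4}.

3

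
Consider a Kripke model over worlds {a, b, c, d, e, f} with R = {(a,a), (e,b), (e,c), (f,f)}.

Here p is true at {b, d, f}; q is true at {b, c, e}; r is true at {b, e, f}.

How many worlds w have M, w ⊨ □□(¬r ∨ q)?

5

a: successors {a}; □(¬r ∨ q) there: a:T. ✓
b: no successors, so □□(¬r ∨ q) holds vacuously. ✓
c: no successors, so □□(¬r ∨ q) holds vacuously. ✓
d: no successors, so □□(¬r ∨ q) holds vacuously. ✓
e: successors {b, c}; □(¬r ∨ q) there: b:T, c:T. ✓
f: successors {f}; □(¬r ∨ q) there: f:F. ✗
Satisfying worlds: {a, b, c, d, e}.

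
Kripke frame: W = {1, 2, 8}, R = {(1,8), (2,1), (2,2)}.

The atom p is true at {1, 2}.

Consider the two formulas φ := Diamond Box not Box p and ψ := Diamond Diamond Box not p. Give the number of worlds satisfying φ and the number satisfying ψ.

For Diamond Box not Box p:
1: successors {8}; Box not Box p there: 8:T. ✓
2: successors {1, 2}; Box not Box p there: 1:F, 2:F. ✗
8: no successors, so Diamond Box not Box p fails. ✗
— 1 world.
For Diamond Diamond Box not p:
1: successors {8}; Diamond Box not p there: 8:F. ✗
2: successors {1, 2}; Diamond Box not p there: 1:T, 2:T. ✓
8: no successors, so Diamond Diamond Box not p fails. ✗
— 1 world.

1 and 1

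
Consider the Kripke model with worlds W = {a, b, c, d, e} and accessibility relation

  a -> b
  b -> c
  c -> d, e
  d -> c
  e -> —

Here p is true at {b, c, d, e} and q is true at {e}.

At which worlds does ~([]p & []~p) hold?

a: []p & []~p is F. ✓
b: []p & []~p is F. ✓
c: []p & []~p is F. ✓
d: []p & []~p is F. ✓
e: []p & []~p is T. ✗

{a, b, c, d}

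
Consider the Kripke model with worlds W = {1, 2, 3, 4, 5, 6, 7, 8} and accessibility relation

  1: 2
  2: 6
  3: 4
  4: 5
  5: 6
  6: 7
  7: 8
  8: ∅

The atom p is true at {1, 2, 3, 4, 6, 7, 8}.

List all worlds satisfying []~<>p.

{3, 7, 8}

1: successors {2}; ~<>p there: 2:F. ✗
2: successors {6}; ~<>p there: 6:F. ✗
3: successors {4}; ~<>p there: 4:T. ✓
4: successors {5}; ~<>p there: 5:F. ✗
5: successors {6}; ~<>p there: 6:F. ✗
6: successors {7}; ~<>p there: 7:F. ✗
7: successors {8}; ~<>p there: 8:T. ✓
8: no successors, so []~<>p holds vacuously. ✓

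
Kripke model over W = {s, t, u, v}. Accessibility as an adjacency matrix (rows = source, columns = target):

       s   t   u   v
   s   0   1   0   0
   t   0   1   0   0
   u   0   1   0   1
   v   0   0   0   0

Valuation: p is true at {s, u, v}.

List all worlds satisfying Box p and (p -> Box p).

{v}

s: Box p is F, p -> Box p is F. ✗
t: Box p is F, p -> Box p is T. ✗
u: Box p is F, p -> Box p is F. ✗
v: Box p is T, p -> Box p is T. ✓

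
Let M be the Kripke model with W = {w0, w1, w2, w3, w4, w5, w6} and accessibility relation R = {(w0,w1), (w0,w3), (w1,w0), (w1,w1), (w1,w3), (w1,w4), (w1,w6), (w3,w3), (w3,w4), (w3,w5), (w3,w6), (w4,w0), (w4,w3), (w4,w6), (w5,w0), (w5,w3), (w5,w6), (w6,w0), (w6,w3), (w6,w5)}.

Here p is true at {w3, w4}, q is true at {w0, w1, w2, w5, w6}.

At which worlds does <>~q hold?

w0: successors {w1, w3}; ~q there: w1:F, w3:T. ✓
w1: successors {w0, w1, w3, w4, w6}; ~q there: w0:F, w1:F, w3:T, w4:T, w6:F. ✓
w2: no successors, so <>~q fails. ✗
w3: successors {w3, w4, w5, w6}; ~q there: w3:T, w4:T, w5:F, w6:F. ✓
w4: successors {w0, w3, w6}; ~q there: w0:F, w3:T, w6:F. ✓
w5: successors {w0, w3, w6}; ~q there: w0:F, w3:T, w6:F. ✓
w6: successors {w0, w3, w5}; ~q there: w0:F, w3:T, w5:F. ✓

{w0, w1, w3, w4, w5, w6}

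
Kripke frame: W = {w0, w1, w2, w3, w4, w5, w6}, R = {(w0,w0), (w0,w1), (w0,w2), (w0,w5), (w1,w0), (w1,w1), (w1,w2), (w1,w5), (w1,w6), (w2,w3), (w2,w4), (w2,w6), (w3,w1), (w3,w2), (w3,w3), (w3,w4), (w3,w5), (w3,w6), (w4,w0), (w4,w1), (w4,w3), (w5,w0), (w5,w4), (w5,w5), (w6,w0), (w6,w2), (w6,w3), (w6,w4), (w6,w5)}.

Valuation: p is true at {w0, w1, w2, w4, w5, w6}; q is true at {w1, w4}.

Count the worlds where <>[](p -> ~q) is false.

w0: successors {w0, w1, w2, w5}; [](p -> ~q) there: w0:F, w1:F, w2:F, w5:F. ✗
w1: successors {w0, w1, w2, w5, w6}; [](p -> ~q) there: w0:F, w1:F, w2:F, w5:F, w6:F. ✗
w2: successors {w3, w4, w6}; [](p -> ~q) there: w3:F, w4:F, w6:F. ✗
w3: successors {w1, w2, w3, w4, w5, w6}; [](p -> ~q) there: w1:F, w2:F, w3:F, w4:F, w5:F, w6:F. ✗
w4: successors {w0, w1, w3}; [](p -> ~q) there: w0:F, w1:F, w3:F. ✗
w5: successors {w0, w4, w5}; [](p -> ~q) there: w0:F, w4:F, w5:F. ✗
w6: successors {w0, w2, w3, w4, w5}; [](p -> ~q) there: w0:F, w2:F, w3:F, w4:F, w5:F. ✗
Satisfying worlds: ∅.
So <>[](p -> ~q) fails at the other 7 worlds.

7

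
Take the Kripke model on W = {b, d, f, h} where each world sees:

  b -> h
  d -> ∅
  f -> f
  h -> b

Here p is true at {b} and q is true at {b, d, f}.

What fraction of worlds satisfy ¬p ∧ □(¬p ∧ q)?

1/2

b: ¬p is F, □(¬p ∧ q) is F. ✗
d: ¬p is T, □(¬p ∧ q) is T. ✓
f: ¬p is T, □(¬p ∧ q) is T. ✓
h: ¬p is T, □(¬p ∧ q) is F. ✗
That's 2 of 4 worlds, so 2/4 = 1/2.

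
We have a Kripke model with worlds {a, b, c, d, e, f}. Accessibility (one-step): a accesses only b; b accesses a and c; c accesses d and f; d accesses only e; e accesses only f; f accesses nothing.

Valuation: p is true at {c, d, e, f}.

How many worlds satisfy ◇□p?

a: successors {b}; □p there: b:F. ✗
b: successors {a, c}; □p there: a:F, c:T. ✓
c: successors {d, f}; □p there: d:T, f:T. ✓
d: successors {e}; □p there: e:T. ✓
e: successors {f}; □p there: f:T. ✓
f: no successors, so ◇□p fails. ✗
Satisfying worlds: {b, c, d, e}.

4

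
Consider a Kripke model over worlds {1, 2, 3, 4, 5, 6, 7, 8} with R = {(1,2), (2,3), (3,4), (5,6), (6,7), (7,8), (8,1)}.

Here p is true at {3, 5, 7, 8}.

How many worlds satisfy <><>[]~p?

4

1: successors {2}; <>[]~p there: 2:T. ✓
2: successors {3}; <>[]~p there: 3:T. ✓
3: successors {4}; <>[]~p there: 4:F. ✗
4: no successors, so <><>[]~p fails. ✗
5: successors {6}; <>[]~p there: 6:F. ✗
6: successors {7}; <>[]~p there: 7:T. ✓
7: successors {8}; <>[]~p there: 8:T. ✓
8: successors {1}; <>[]~p there: 1:F. ✗
Satisfying worlds: {1, 2, 6, 7}.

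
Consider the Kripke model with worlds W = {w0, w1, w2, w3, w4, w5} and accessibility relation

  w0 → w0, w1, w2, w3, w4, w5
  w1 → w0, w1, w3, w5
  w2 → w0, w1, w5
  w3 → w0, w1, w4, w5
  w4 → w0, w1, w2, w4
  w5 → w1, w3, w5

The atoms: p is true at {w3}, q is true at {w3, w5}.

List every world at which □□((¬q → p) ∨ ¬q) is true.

{w0, w1, w2, w3, w4, w5}

w0: successors {w0, w1, w2, w3, w4, w5}; □((¬q → p) ∨ ¬q) there: w0:T, w1:T, w2:T, w3:T, w4:T, w5:T. ✓
w1: successors {w0, w1, w3, w5}; □((¬q → p) ∨ ¬q) there: w0:T, w1:T, w3:T, w5:T. ✓
w2: successors {w0, w1, w5}; □((¬q → p) ∨ ¬q) there: w0:T, w1:T, w5:T. ✓
w3: successors {w0, w1, w4, w5}; □((¬q → p) ∨ ¬q) there: w0:T, w1:T, w4:T, w5:T. ✓
w4: successors {w0, w1, w2, w4}; □((¬q → p) ∨ ¬q) there: w0:T, w1:T, w2:T, w4:T. ✓
w5: successors {w1, w3, w5}; □((¬q → p) ∨ ¬q) there: w1:T, w3:T, w5:T. ✓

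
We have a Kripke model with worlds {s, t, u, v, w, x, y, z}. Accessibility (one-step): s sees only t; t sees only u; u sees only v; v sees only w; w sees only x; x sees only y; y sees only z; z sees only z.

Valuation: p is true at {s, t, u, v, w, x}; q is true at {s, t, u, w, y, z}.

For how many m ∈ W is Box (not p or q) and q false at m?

s: Box (not p or q) is T, q is T. ✓
t: Box (not p or q) is T, q is T. ✓
u: Box (not p or q) is F, q is T. ✗
v: Box (not p or q) is T, q is F. ✗
w: Box (not p or q) is F, q is T. ✗
x: Box (not p or q) is T, q is F. ✗
y: Box (not p or q) is T, q is T. ✓
z: Box (not p or q) is T, q is T. ✓
Satisfying worlds: {s, t, y, z}.
So Box (not p or q) and q fails at the other 4 worlds.

4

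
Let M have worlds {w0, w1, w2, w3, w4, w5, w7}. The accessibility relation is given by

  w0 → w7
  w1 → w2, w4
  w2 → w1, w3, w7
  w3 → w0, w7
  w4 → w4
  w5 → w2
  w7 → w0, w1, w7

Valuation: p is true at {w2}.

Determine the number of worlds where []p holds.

w0: successors {w7}; p there: w7:F. ✗
w1: successors {w2, w4}; p there: w2:T, w4:F. ✗
w2: successors {w1, w3, w7}; p there: w1:F, w3:F, w7:F. ✗
w3: successors {w0, w7}; p there: w0:F, w7:F. ✗
w4: successors {w4}; p there: w4:F. ✗
w5: successors {w2}; p there: w2:T. ✓
w7: successors {w0, w1, w7}; p there: w0:F, w1:F, w7:F. ✗
Satisfying worlds: {w5}.

1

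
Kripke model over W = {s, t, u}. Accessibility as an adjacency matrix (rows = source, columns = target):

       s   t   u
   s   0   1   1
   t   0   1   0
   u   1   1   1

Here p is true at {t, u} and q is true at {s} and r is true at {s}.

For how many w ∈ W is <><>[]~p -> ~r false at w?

0

s: <><>[]~p is F, ~r is F. ✓
t: <><>[]~p is F, ~r is T. ✓
u: <><>[]~p is F, ~r is T. ✓
Satisfying worlds: {s, t, u}.
So <><>[]~p -> ~r fails at the other 0 worlds.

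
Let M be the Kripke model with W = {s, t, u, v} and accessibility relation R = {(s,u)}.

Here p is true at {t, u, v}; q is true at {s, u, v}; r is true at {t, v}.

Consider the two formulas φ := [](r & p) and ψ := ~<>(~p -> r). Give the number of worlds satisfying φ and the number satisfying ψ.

3 and 3

For [](r & p):
s: successors {u}; r & p there: u:F. ✗
t: no successors, so [](r & p) holds vacuously. ✓
u: no successors, so [](r & p) holds vacuously. ✓
v: no successors, so [](r & p) holds vacuously. ✓
— 3 worlds.
For ~<>(~p -> r):
s: <>(~p -> r) is T. ✗
t: <>(~p -> r) is F. ✓
u: <>(~p -> r) is F. ✓
v: <>(~p -> r) is F. ✓
— 3 worlds.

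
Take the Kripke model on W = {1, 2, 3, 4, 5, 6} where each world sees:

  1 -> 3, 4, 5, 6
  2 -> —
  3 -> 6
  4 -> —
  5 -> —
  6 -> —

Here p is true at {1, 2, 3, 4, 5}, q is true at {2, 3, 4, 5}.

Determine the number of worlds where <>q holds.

1

1: successors {3, 4, 5, 6}; q there: 3:T, 4:T, 5:T, 6:F. ✓
2: no successors, so <>q fails. ✗
3: successors {6}; q there: 6:F. ✗
4: no successors, so <>q fails. ✗
5: no successors, so <>q fails. ✗
6: no successors, so <>q fails. ✗
Satisfying worlds: {1}.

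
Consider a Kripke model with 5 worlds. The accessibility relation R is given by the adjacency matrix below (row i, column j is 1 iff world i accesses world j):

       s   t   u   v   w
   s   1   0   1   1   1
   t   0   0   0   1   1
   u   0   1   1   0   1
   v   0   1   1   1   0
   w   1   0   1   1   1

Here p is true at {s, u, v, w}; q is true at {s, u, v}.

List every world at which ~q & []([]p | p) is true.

{t, w}

s: ~q is F, []([]p | p) is T. ✗
t: ~q is T, []([]p | p) is T. ✓
u: ~q is F, []([]p | p) is T. ✗
v: ~q is F, []([]p | p) is T. ✗
w: ~q is T, []([]p | p) is T. ✓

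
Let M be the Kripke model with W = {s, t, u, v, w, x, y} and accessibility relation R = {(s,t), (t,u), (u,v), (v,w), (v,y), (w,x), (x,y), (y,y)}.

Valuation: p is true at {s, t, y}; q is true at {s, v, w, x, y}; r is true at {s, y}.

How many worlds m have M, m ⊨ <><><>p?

s: successors {t}; <><>p there: t:F. ✗
t: successors {u}; <><>p there: u:T. ✓
u: successors {v}; <><>p there: v:T. ✓
v: successors {w, y}; <><>p there: w:T, y:T. ✓
w: successors {x}; <><>p there: x:T. ✓
x: successors {y}; <><>p there: y:T. ✓
y: successors {y}; <><>p there: y:T. ✓
Satisfying worlds: {t, u, v, w, x, y}.

6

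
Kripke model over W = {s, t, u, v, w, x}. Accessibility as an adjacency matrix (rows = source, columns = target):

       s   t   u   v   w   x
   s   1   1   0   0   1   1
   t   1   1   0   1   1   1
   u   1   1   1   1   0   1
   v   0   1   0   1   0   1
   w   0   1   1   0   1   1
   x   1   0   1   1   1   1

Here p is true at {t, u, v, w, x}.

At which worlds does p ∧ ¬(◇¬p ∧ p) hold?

{v, w}

s: p is F, ¬(◇¬p ∧ p) is T. ✗
t: p is T, ¬(◇¬p ∧ p) is F. ✗
u: p is T, ¬(◇¬p ∧ p) is F. ✗
v: p is T, ¬(◇¬p ∧ p) is T. ✓
w: p is T, ¬(◇¬p ∧ p) is T. ✓
x: p is T, ¬(◇¬p ∧ p) is F. ✗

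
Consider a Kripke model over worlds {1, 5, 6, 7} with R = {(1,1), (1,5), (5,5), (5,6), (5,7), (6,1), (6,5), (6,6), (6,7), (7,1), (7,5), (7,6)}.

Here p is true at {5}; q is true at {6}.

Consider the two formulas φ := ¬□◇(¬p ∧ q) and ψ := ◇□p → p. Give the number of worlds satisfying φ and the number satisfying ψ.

For ¬□◇(¬p ∧ q):
1: □◇(¬p ∧ q) is F. ✓
5: □◇(¬p ∧ q) is T. ✗
6: □◇(¬p ∧ q) is F. ✓
7: □◇(¬p ∧ q) is F. ✓
— 3 worlds.
For ◇□p → p:
1: ◇□p is F, p is F. ✓
5: ◇□p is F, p is T. ✓
6: ◇□p is F, p is F. ✓
7: ◇□p is F, p is F. ✓
— 4 worlds.

3 and 4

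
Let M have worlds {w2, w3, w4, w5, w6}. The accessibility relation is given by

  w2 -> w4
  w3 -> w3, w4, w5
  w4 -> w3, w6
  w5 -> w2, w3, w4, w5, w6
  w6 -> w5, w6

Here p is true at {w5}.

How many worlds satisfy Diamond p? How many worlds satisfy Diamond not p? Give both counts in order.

For Diamond p:
w2: successors {w4}; p there: w4:F. ✗
w3: successors {w3, w4, w5}; p there: w3:F, w4:F, w5:T. ✓
w4: successors {w3, w6}; p there: w3:F, w6:F. ✗
w5: successors {w2, w3, w4, w5, w6}; p there: w2:F, w3:F, w4:F, w5:T, w6:F. ✓
w6: successors {w5, w6}; p there: w5:T, w6:F. ✓
— 3 worlds.
For Diamond not p:
w2: successors {w4}; not p there: w4:T. ✓
w3: successors {w3, w4, w5}; not p there: w3:T, w4:T, w5:F. ✓
w4: successors {w3, w6}; not p there: w3:T, w6:T. ✓
w5: successors {w2, w3, w4, w5, w6}; not p there: w2:T, w3:T, w4:T, w5:F, w6:T. ✓
w6: successors {w5, w6}; not p there: w5:F, w6:T. ✓
— 5 worlds.

3 and 5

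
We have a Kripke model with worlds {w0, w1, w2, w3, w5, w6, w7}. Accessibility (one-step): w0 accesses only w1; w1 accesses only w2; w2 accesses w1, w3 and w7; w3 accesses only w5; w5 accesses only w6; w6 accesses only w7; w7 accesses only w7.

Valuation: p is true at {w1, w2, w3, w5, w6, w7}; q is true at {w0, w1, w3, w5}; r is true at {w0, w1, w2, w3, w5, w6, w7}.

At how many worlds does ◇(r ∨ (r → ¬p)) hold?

w0: successors {w1}; r ∨ (r → ¬p) there: w1:T. ✓
w1: successors {w2}; r ∨ (r → ¬p) there: w2:T. ✓
w2: successors {w1, w3, w7}; r ∨ (r → ¬p) there: w1:T, w3:T, w7:T. ✓
w3: successors {w5}; r ∨ (r → ¬p) there: w5:T. ✓
w5: successors {w6}; r ∨ (r → ¬p) there: w6:T. ✓
w6: successors {w7}; r ∨ (r → ¬p) there: w7:T. ✓
w7: successors {w7}; r ∨ (r → ¬p) there: w7:T. ✓
Satisfying worlds: {w0, w1, w2, w3, w5, w6, w7}.

7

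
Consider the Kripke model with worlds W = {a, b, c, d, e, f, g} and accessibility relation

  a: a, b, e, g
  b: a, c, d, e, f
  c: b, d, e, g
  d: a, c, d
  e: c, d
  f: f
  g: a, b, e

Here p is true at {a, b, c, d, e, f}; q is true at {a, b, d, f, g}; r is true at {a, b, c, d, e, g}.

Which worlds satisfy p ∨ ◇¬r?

{a, b, c, d, e, f}

a: p is T, ◇¬r is F. ✓
b: p is T, ◇¬r is T. ✓
c: p is T, ◇¬r is F. ✓
d: p is T, ◇¬r is F. ✓
e: p is T, ◇¬r is F. ✓
f: p is T, ◇¬r is T. ✓
g: p is F, ◇¬r is F. ✗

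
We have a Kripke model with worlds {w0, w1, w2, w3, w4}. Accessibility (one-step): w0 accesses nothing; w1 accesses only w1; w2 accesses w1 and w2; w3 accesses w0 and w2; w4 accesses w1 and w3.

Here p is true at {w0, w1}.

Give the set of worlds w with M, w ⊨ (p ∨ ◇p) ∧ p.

w0: p ∨ ◇p is T, p is T. ✓
w1: p ∨ ◇p is T, p is T. ✓
w2: p ∨ ◇p is T, p is F. ✗
w3: p ∨ ◇p is T, p is F. ✗
w4: p ∨ ◇p is T, p is F. ✗

{w0, w1}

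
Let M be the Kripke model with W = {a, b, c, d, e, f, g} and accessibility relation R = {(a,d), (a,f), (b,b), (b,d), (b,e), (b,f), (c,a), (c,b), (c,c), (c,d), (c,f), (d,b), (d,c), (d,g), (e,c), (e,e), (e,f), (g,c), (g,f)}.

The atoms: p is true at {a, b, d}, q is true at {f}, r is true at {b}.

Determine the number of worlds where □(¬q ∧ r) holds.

1

a: successors {d, f}; ¬q ∧ r there: d:F, f:F. ✗
b: successors {b, d, e, f}; ¬q ∧ r there: b:T, d:F, e:F, f:F. ✗
c: successors {a, b, c, d, f}; ¬q ∧ r there: a:F, b:T, c:F, d:F, f:F. ✗
d: successors {b, c, g}; ¬q ∧ r there: b:T, c:F, g:F. ✗
e: successors {c, e, f}; ¬q ∧ r there: c:F, e:F, f:F. ✗
f: no successors, so □(¬q ∧ r) holds vacuously. ✓
g: successors {c, f}; ¬q ∧ r there: c:F, f:F. ✗
Satisfying worlds: {f}.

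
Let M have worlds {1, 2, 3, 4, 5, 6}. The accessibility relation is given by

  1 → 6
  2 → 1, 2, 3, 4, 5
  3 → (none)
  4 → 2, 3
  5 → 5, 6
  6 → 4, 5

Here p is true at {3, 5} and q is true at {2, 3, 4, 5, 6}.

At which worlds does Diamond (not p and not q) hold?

1: successors {6}; not p and not q there: 6:F. ✗
2: successors {1, 2, 3, 4, 5}; not p and not q there: 1:T, 2:F, 3:F, 4:F, 5:F. ✓
3: no successors, so Diamond (not p and not q) fails. ✗
4: successors {2, 3}; not p and not q there: 2:F, 3:F. ✗
5: successors {5, 6}; not p and not q there: 5:F, 6:F. ✗
6: successors {4, 5}; not p and not q there: 4:F, 5:F. ✗

{2}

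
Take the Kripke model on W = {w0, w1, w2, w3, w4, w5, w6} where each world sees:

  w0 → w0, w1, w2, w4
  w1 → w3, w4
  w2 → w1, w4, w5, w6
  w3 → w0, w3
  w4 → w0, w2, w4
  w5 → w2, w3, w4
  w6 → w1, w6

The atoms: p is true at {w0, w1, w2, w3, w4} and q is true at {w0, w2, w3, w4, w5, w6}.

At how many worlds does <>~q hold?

w0: successors {w0, w1, w2, w4}; ~q there: w0:F, w1:T, w2:F, w4:F. ✓
w1: successors {w3, w4}; ~q there: w3:F, w4:F. ✗
w2: successors {w1, w4, w5, w6}; ~q there: w1:T, w4:F, w5:F, w6:F. ✓
w3: successors {w0, w3}; ~q there: w0:F, w3:F. ✗
w4: successors {w0, w2, w4}; ~q there: w0:F, w2:F, w4:F. ✗
w5: successors {w2, w3, w4}; ~q there: w2:F, w3:F, w4:F. ✗
w6: successors {w1, w6}; ~q there: w1:T, w6:F. ✓
Satisfying worlds: {w0, w2, w6}.

3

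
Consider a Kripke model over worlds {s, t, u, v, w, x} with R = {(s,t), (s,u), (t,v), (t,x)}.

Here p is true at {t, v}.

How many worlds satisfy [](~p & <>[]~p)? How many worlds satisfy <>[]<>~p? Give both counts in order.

For [](~p & <>[]~p):
s: successors {t, u}; ~p & <>[]~p there: t:F, u:F. ✗
t: successors {v, x}; ~p & <>[]~p there: v:F, x:F. ✗
u: no successors, so [](~p & <>[]~p) holds vacuously. ✓
v: no successors, so [](~p & <>[]~p) holds vacuously. ✓
w: no successors, so [](~p & <>[]~p) holds vacuously. ✓
x: no successors, so [](~p & <>[]~p) holds vacuously. ✓
— 4 worlds.
For <>[]<>~p:
s: successors {t, u}; []<>~p there: t:F, u:T. ✓
t: successors {v, x}; []<>~p there: v:T, x:T. ✓
u: no successors, so <>[]<>~p fails. ✗
v: no successors, so <>[]<>~p fails. ✗
w: no successors, so <>[]<>~p fails. ✗
x: no successors, so <>[]<>~p fails. ✗
— 2 worlds.

4 and 2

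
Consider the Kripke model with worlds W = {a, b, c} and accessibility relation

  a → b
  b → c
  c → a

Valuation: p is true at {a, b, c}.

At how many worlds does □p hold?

a: successors {b}; p there: b:T. ✓
b: successors {c}; p there: c:T. ✓
c: successors {a}; p there: a:T. ✓
Satisfying worlds: {a, b, c}.

3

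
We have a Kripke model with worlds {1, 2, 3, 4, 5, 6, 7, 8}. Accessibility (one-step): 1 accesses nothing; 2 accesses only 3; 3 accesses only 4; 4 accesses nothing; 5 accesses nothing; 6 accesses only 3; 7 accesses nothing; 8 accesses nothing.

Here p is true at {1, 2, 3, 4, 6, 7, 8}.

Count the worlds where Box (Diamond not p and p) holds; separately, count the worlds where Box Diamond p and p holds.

For Box (Diamond not p and p):
1: no successors, so Box (Diamond not p and p) holds vacuously. ✓
2: successors {3}; Diamond not p and p there: 3:F. ✗
3: successors {4}; Diamond not p and p there: 4:F. ✗
4: no successors, so Box (Diamond not p and p) holds vacuously. ✓
5: no successors, so Box (Diamond not p and p) holds vacuously. ✓
6: successors {3}; Diamond not p and p there: 3:F. ✗
7: no successors, so Box (Diamond not p and p) holds vacuously. ✓
8: no successors, so Box (Diamond not p and p) holds vacuously. ✓
— 5 worlds.
For Box Diamond p and p:
1: Box Diamond p is T, p is T. ✓
2: Box Diamond p is T, p is T. ✓
3: Box Diamond p is F, p is T. ✗
4: Box Diamond p is T, p is T. ✓
5: Box Diamond p is T, p is F. ✗
6: Box Diamond p is T, p is T. ✓
7: Box Diamond p is T, p is T. ✓
8: Box Diamond p is T, p is T. ✓
— 6 worlds.

5 and 6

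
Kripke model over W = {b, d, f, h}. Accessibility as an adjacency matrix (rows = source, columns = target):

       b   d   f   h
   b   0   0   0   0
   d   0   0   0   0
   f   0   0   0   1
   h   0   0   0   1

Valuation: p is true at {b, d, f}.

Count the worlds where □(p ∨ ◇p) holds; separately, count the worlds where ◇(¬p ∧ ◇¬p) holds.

2 and 2

For □(p ∨ ◇p):
b: no successors, so □(p ∨ ◇p) holds vacuously. ✓
d: no successors, so □(p ∨ ◇p) holds vacuously. ✓
f: successors {h}; p ∨ ◇p there: h:F. ✗
h: successors {h}; p ∨ ◇p there: h:F. ✗
— 2 worlds.
For ◇(¬p ∧ ◇¬p):
b: no successors, so ◇(¬p ∧ ◇¬p) fails. ✗
d: no successors, so ◇(¬p ∧ ◇¬p) fails. ✗
f: successors {h}; ¬p ∧ ◇¬p there: h:T. ✓
h: successors {h}; ¬p ∧ ◇¬p there: h:T. ✓
— 2 worlds.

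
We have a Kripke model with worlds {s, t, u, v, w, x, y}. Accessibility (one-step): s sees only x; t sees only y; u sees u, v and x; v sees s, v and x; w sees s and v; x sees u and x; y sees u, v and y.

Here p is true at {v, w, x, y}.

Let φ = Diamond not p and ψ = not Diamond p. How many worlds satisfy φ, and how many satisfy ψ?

For Diamond not p:
s: successors {x}; not p there: x:F. ✗
t: successors {y}; not p there: y:F. ✗
u: successors {u, v, x}; not p there: u:T, v:F, x:F. ✓
v: successors {s, v, x}; not p there: s:T, v:F, x:F. ✓
w: successors {s, v}; not p there: s:T, v:F. ✓
x: successors {u, x}; not p there: u:T, x:F. ✓
y: successors {u, v, y}; not p there: u:T, v:F, y:F. ✓
— 5 worlds.
For not Diamond p:
s: Diamond p is T. ✗
t: Diamond p is T. ✗
u: Diamond p is T. ✗
v: Diamond p is T. ✗
w: Diamond p is T. ✗
x: Diamond p is T. ✗
y: Diamond p is T. ✗
— 0 worlds.

5 and 0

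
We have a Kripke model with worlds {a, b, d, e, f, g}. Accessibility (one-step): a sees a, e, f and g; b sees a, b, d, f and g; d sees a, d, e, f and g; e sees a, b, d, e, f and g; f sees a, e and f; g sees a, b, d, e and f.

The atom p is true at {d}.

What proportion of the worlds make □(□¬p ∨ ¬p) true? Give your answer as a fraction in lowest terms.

a: successors {a, e, f, g}; □¬p ∨ ¬p there: a:T, e:T, f:T, g:T. ✓
b: successors {a, b, d, f, g}; □¬p ∨ ¬p there: a:T, b:T, d:F, f:T, g:T. ✗
d: successors {a, d, e, f, g}; □¬p ∨ ¬p there: a:T, d:F, e:T, f:T, g:T. ✗
e: successors {a, b, d, e, f, g}; □¬p ∨ ¬p there: a:T, b:T, d:F, e:T, f:T, g:T. ✗
f: successors {a, e, f}; □¬p ∨ ¬p there: a:T, e:T, f:T. ✓
g: successors {a, b, d, e, f}; □¬p ∨ ¬p there: a:T, b:T, d:F, e:T, f:T. ✗
That's 2 of 6 worlds, so 2/6 = 1/3.

1/3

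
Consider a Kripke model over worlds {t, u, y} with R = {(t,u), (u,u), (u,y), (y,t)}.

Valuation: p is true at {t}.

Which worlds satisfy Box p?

{y}

t: successors {u}; p there: u:F. ✗
u: successors {u, y}; p there: u:F, y:F. ✗
y: successors {t}; p there: t:T. ✓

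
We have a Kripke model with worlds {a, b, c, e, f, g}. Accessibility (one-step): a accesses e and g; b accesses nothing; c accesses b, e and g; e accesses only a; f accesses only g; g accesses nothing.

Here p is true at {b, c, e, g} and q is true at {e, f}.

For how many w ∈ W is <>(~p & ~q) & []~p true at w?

1

a: <>(~p & ~q) is F, []~p is F. ✗
b: <>(~p & ~q) is F, []~p is T. ✗
c: <>(~p & ~q) is F, []~p is F. ✗
e: <>(~p & ~q) is T, []~p is T. ✓
f: <>(~p & ~q) is F, []~p is F. ✗
g: <>(~p & ~q) is F, []~p is T. ✗
Satisfying worlds: {e}.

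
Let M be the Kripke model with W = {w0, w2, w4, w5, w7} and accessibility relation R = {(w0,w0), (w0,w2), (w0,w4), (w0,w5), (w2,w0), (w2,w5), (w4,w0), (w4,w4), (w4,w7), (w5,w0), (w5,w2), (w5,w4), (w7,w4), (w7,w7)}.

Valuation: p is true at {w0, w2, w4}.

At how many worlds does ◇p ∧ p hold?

3

w0: ◇p is T, p is T. ✓
w2: ◇p is T, p is T. ✓
w4: ◇p is T, p is T. ✓
w5: ◇p is T, p is F. ✗
w7: ◇p is T, p is F. ✗
Satisfying worlds: {w0, w2, w4}.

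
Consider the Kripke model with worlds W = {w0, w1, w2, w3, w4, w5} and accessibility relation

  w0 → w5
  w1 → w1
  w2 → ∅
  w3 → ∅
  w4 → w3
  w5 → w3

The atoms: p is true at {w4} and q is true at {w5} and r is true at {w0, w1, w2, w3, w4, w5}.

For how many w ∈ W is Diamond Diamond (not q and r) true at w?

2

w0: successors {w5}; Diamond (not q and r) there: w5:T. ✓
w1: successors {w1}; Diamond (not q and r) there: w1:T. ✓
w2: no successors, so Diamond Diamond (not q and r) fails. ✗
w3: no successors, so Diamond Diamond (not q and r) fails. ✗
w4: successors {w3}; Diamond (not q and r) there: w3:F. ✗
w5: successors {w3}; Diamond (not q and r) there: w3:F. ✗
Satisfying worlds: {w0, w1}.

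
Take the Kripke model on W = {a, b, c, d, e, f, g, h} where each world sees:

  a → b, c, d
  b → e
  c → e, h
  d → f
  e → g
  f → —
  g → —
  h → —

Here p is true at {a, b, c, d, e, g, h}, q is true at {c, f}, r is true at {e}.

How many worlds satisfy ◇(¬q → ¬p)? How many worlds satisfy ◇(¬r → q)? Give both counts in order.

2 and 4

For ◇(¬q → ¬p):
a: successors {b, c, d}; ¬q → ¬p there: b:F, c:T, d:F. ✓
b: successors {e}; ¬q → ¬p there: e:F. ✗
c: successors {e, h}; ¬q → ¬p there: e:F, h:F. ✗
d: successors {f}; ¬q → ¬p there: f:T. ✓
e: successors {g}; ¬q → ¬p there: g:F. ✗
f: no successors, so ◇(¬q → ¬p) fails. ✗
g: no successors, so ◇(¬q → ¬p) fails. ✗
h: no successors, so ◇(¬q → ¬p) fails. ✗
— 2 worlds.
For ◇(¬r → q):
a: successors {b, c, d}; ¬r → q there: b:F, c:T, d:F. ✓
b: successors {e}; ¬r → q there: e:T. ✓
c: successors {e, h}; ¬r → q there: e:T, h:F. ✓
d: successors {f}; ¬r → q there: f:T. ✓
e: successors {g}; ¬r → q there: g:F. ✗
f: no successors, so ◇(¬r → q) fails. ✗
g: no successors, so ◇(¬r → q) fails. ✗
h: no successors, so ◇(¬r → q) fails. ✗
— 4 worlds.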